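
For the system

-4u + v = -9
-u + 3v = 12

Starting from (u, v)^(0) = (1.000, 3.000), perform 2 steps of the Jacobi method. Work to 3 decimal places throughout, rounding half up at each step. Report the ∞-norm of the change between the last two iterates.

Iteration 1:
  u = (-9 - (1)·3.000) / (-4) = 3.000
  v = (12 - (-1)·1.000) / (3) = 4.333
Iteration 2:
  u = (-9 - (1)·4.333) / (-4) = 3.333
  v = (12 - (-1)·3.000) / (3) = 5.000
Change: (0.333, 0.667) → max |·| = 0.667

0.667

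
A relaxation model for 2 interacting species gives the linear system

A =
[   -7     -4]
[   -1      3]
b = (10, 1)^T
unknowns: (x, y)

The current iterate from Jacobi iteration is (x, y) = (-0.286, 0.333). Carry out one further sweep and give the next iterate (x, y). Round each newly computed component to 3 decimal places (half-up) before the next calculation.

One sweep:
  x = (10 - (-4)·0.333) / (-7) = -1.619
  y = (1 - (-1)·-0.286) / (3) = 0.238

(-1.619, 0.238)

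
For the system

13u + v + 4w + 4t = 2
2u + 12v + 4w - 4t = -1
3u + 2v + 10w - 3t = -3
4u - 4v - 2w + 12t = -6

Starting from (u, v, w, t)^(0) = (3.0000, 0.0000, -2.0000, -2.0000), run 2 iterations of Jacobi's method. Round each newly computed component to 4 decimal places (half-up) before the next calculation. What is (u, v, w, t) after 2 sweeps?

(1.3167, -0.3252, -1.1487, -1.4560)

Iteration 1:
  u = (2 - (1)·0.0000 - (4)·-2.0000 - (4)·-2.0000) / (13) = 1.3846
  v = (-1 - (2)·3.0000 - (4)·-2.0000 - (-4)·-2.0000) / (12) = -0.5833
  w = (-3 - (3)·3.0000 - (2)·0.0000 - (-3)·-2.0000) / (10) = -1.8000
  t = (-6 - (4)·3.0000 - (-4)·0.0000 - (-2)·-2.0000) / (12) = -1.8333
Iteration 2:
  u = (2 - (1)·-0.5833 - (4)·-1.8000 - (4)·-1.8333) / (13) = 1.3167
  v = (-1 - (2)·1.3846 - (4)·-1.8000 - (-4)·-1.8333) / (12) = -0.3252
  w = (-3 - (3)·1.3846 - (2)·-0.5833 - (-3)·-1.8333) / (10) = -1.1487
  t = (-6 - (4)·1.3846 - (-4)·-0.5833 - (-2)·-1.8000) / (12) = -1.4560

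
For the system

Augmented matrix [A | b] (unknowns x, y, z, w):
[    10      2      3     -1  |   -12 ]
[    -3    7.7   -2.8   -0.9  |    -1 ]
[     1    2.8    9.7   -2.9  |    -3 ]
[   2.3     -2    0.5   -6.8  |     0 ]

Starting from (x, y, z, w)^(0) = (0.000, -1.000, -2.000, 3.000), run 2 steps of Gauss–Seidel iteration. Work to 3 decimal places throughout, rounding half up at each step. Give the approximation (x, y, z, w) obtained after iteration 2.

(-1.299, -0.340, -0.023, -0.341)

Iteration 1:
  x = (-12 - (2)·-1.000 - (3)·-2.000 - (-1)·3.000) / (10) = -0.100
  y = (-1 - (-3)·-0.100 - (-2.8)·-2.000 - (-0.9)·3.000) / (7.7) = -0.545
  z = (-3 - (1)·-0.100 - (2.8)·-0.545 - (-2.9)·3.000) / (9.7) = 0.755
  w = (0 - (2.3)·-0.100 - (-2)·-0.545 - (0.5)·0.755) / (-6.8) = 0.182
Iteration 2:
  x = (-12 - (2)·-0.545 - (3)·0.755 - (-1)·0.182) / (10) = -1.299
  y = (-1 - (-3)·-1.299 - (-2.8)·0.755 - (-0.9)·0.182) / (7.7) = -0.340
  z = (-3 - (1)·-1.299 - (2.8)·-0.340 - (-2.9)·0.182) / (9.7) = -0.023
  w = (0 - (2.3)·-1.299 - (-2)·-0.340 - (0.5)·-0.023) / (-6.8) = -0.341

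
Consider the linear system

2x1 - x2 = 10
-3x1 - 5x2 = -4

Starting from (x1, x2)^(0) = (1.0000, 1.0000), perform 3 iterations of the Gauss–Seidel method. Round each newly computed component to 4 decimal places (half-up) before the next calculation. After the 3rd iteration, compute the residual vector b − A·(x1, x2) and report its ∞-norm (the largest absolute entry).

Iteration 1:
  x1 = (10 - (-1)·1.0000) / (2) = 5.5000
  x2 = (-4 - (-3)·5.5000) / (-5) = -2.5000
Iteration 2:
  x1 = (10 - (-1)·-2.5000) / (2) = 3.7500
  x2 = (-4 - (-3)·3.7500) / (-5) = -1.4500
Iteration 3:
  x1 = (10 - (-1)·-1.4500) / (2) = 4.2750
  x2 = (-4 - (-3)·4.2750) / (-5) = -1.7650
Residual b − A·x = (-0.3150, 0.0000); ∞-norm = 0.3150

0.3150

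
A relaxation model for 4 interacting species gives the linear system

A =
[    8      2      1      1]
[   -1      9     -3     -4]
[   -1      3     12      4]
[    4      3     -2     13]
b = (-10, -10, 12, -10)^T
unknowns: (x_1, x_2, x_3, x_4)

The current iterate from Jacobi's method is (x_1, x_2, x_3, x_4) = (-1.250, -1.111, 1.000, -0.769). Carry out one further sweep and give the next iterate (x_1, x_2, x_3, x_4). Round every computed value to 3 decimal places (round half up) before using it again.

(-1.001, -1.258, 1.430, 0.026)

One sweep:
  x_1 = (-10 - (2)·-1.111 - (1)·1.000 - (1)·-0.769) / (8) = -1.001
  x_2 = (-10 - (-1)·-1.250 - (-3)·1.000 - (-4)·-0.769) / (9) = -1.258
  x_3 = (12 - (-1)·-1.250 - (3)·-1.111 - (4)·-0.769) / (12) = 1.430
  x_4 = (-10 - (4)·-1.250 - (3)·-1.111 - (-2)·1.000) / (13) = 0.026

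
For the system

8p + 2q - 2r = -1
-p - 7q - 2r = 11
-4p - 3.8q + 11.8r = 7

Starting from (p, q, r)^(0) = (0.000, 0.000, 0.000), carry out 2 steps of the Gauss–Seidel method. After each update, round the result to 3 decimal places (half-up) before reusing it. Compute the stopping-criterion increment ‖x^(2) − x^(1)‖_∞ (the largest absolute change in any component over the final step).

Iteration 1:
  p = (-1 - (2)·0.000 - (-2)·0.000) / (8) = -0.125
  q = (11 - (-1)·-0.125 - (-2)·0.000) / (-7) = -1.554
  r = (7 - (-4)·-0.125 - (-3.8)·-1.554) / (11.8) = 0.050
Iteration 2:
  p = (-1 - (2)·-1.554 - (-2)·0.050) / (8) = 0.276
  q = (11 - (-1)·0.276 - (-2)·0.050) / (-7) = -1.625
  r = (7 - (-4)·0.276 - (-3.8)·-1.625) / (11.8) = 0.163
Change: (0.401, -0.071, 0.113) → max |·| = 0.401

0.401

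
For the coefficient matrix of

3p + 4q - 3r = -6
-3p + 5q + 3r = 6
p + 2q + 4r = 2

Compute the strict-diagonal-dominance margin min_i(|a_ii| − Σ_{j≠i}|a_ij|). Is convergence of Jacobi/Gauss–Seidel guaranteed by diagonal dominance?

row 1: |3| − (4+3) = -4
row 2: |5| − (3+3) = -1
row 3: |4| − (1+2) = 1
minimum over rows = -4 → not strictly diagonally dominant

-4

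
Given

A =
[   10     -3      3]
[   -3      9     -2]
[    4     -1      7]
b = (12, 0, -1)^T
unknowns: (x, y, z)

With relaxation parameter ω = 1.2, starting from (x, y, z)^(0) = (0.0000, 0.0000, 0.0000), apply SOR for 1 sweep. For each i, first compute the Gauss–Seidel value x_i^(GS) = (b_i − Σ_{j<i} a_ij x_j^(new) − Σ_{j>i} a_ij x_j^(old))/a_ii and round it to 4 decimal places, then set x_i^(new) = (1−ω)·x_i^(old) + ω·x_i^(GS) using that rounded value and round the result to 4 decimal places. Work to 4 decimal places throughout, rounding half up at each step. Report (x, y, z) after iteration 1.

Iteration 1:
  x: GS value = (12 - (-3)·0.0000 - (3)·0.0000) / (10) = 1.2000;  x ← (1−ω)·0.0000 + ω·1.2000 = 1.4400
  y: GS value = (0 - (-3)·1.4400 - (-2)·0.0000) / (9) = 0.4800;  y ← (1−ω)·0.0000 + ω·0.4800 = 0.5760
  z: GS value = (-1 - (4)·1.4400 - (-1)·0.5760) / (7) = -0.8834;  z ← (1−ω)·0.0000 + ω·-0.8834 = -1.0601

(1.4400, 0.5760, -1.0601)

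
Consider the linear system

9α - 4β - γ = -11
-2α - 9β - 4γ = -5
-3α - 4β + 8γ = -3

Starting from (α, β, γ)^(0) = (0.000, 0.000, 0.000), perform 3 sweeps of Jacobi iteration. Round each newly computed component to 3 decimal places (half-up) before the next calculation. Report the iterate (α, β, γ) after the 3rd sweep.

Iteration 1:
  α = (-11 - (-4)·0.000 - (-1)·0.000) / (9) = -1.222
  β = (-5 - (-2)·0.000 - (-4)·0.000) / (-9) = 0.556
  γ = (-3 - (-3)·0.000 - (-4)·0.000) / (8) = -0.375
Iteration 2:
  α = (-11 - (-4)·0.556 - (-1)·-0.375) / (9) = -1.017
  β = (-5 - (-2)·-1.222 - (-4)·-0.375) / (-9) = 0.994
  γ = (-3 - (-3)·-1.222 - (-4)·0.556) / (8) = -0.555
Iteration 3:
  α = (-11 - (-4)·0.994 - (-1)·-0.555) / (9) = -0.842
  β = (-5 - (-2)·-1.017 - (-4)·-0.555) / (-9) = 1.028
  γ = (-3 - (-3)·-1.017 - (-4)·0.994) / (8) = -0.259

(-0.842, 1.028, -0.259)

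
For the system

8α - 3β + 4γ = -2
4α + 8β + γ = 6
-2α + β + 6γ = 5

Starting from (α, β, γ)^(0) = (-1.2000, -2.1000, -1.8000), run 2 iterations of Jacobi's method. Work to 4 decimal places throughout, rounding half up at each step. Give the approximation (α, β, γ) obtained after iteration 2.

(-0.0510, 0.7208, 0.5250)

Iteration 1:
  α = (-2 - (-3)·-2.1000 - (4)·-1.8000) / (8) = -0.1375
  β = (6 - (4)·-1.2000 - (1)·-1.8000) / (8) = 1.5750
  γ = (5 - (-2)·-1.2000 - (1)·-2.1000) / (6) = 0.7833
Iteration 2:
  α = (-2 - (-3)·1.5750 - (4)·0.7833) / (8) = -0.0510
  β = (6 - (4)·-0.1375 - (1)·0.7833) / (8) = 0.7208
  γ = (5 - (-2)·-0.1375 - (1)·1.5750) / (6) = 0.5250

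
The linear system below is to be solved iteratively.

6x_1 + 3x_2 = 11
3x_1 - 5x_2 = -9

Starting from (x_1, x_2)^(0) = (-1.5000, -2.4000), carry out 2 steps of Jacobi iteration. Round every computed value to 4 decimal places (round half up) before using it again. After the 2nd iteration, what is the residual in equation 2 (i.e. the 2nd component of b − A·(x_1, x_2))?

4.9501

Iteration 1:
  x_1 = (11 - (3)·-2.4000) / (6) = 3.0333
  x_2 = (-9 - (3)·-1.5000) / (-5) = 0.9000
Iteration 2:
  x_1 = (11 - (3)·0.9000) / (6) = 1.3833
  x_2 = (-9 - (3)·3.0333) / (-5) = 3.6200
Residual b − A·x = (-8.1598, 4.9501)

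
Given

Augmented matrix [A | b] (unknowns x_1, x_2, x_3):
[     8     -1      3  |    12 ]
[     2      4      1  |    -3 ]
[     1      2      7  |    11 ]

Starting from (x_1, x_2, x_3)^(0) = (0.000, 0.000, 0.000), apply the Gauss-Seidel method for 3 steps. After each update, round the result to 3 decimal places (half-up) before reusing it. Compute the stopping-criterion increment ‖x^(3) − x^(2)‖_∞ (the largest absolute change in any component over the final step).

Iteration 1:
  x_1 = (12 - (-1)·0.000 - (3)·0.000) / (8) = 1.500
  x_2 = (-3 - (2)·1.500 - (1)·0.000) / (4) = -1.500
  x_3 = (11 - (1)·1.500 - (2)·-1.500) / (7) = 1.786
Iteration 2:
  x_1 = (12 - (-1)·-1.500 - (3)·1.786) / (8) = 0.643
  x_2 = (-3 - (2)·0.643 - (1)·1.786) / (4) = -1.518
  x_3 = (11 - (1)·0.643 - (2)·-1.518) / (7) = 1.913
Iteration 3:
  x_1 = (12 - (-1)·-1.518 - (3)·1.913) / (8) = 0.593
  x_2 = (-3 - (2)·0.593 - (1)·1.913) / (4) = -1.525
  x_3 = (11 - (1)·0.593 - (2)·-1.525) / (7) = 1.922
Change: (-0.050, -0.007, 0.009) → max |·| = 0.050

0.050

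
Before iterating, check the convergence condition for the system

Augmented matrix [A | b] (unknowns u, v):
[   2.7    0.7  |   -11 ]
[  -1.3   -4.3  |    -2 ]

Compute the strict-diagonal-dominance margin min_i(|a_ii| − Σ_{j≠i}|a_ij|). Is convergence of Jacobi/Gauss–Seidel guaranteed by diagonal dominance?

row 1: |2.7| − (0.7) = 2
row 2: |-4.3| − (1.3) = 3
minimum over rows = 2 → strictly diagonally dominant (convergence guaranteed)

2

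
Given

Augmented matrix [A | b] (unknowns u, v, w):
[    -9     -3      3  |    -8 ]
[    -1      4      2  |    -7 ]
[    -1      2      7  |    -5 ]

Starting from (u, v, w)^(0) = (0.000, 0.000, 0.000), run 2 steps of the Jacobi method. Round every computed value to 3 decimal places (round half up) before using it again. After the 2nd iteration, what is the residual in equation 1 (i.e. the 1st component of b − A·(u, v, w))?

Iteration 1:
  u = (-8 - (-3)·0.000 - (3)·0.000) / (-9) = 0.889
  v = (-7 - (-1)·0.000 - (2)·0.000) / (4) = -1.750
  w = (-5 - (-1)·0.000 - (2)·0.000) / (7) = -0.714
Iteration 2:
  u = (-8 - (-3)·-1.750 - (3)·-0.714) / (-9) = 1.234
  v = (-7 - (-1)·0.889 - (2)·-0.714) / (4) = -1.171
  w = (-5 - (-1)·0.889 - (2)·-1.750) / (7) = -0.087
Residual b − A·x = (-0.146, -0.908, -0.815)

-0.146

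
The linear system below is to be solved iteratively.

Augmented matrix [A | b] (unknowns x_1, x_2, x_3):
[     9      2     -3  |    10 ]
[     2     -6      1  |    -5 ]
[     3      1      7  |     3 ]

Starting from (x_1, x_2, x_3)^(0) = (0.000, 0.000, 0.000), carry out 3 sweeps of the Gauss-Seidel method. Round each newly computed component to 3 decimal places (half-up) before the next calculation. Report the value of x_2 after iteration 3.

Iteration 1:
  x_1 = (10 - (2)·0.000 - (-3)·0.000) / (9) = 1.111
  x_2 = (-5 - (2)·1.111 - (1)·0.000) / (-6) = 1.204
  x_3 = (3 - (3)·1.111 - (1)·1.204) / (7) = -0.220
Iteration 2:
  x_1 = (10 - (2)·1.204 - (-3)·-0.220) / (9) = 0.770
  x_2 = (-5 - (2)·0.770 - (1)·-0.220) / (-6) = 1.053
  x_3 = (3 - (3)·0.770 - (1)·1.053) / (7) = -0.052
Iteration 3:
  x_1 = (10 - (2)·1.053 - (-3)·-0.052) / (9) = 0.860
  x_2 = (-5 - (2)·0.860 - (1)·-0.052) / (-6) = 1.111
  x_3 = (3 - (3)·0.860 - (1)·1.111) / (7) = -0.099

1.111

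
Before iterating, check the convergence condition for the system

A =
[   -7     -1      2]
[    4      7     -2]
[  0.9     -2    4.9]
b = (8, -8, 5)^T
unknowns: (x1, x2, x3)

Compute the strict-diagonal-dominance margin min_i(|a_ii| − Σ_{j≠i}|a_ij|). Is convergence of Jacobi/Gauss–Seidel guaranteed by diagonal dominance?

row 1: |-7| − (1+2) = 4
row 2: |7| − (4+2) = 1
row 3: |4.9| − (0.9+2) = 2
minimum over rows = 1 → strictly diagonally dominant (convergence guaranteed)

1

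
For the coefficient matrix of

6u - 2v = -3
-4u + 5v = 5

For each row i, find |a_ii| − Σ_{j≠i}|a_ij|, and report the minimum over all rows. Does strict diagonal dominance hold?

row 1: |6| − (2) = 4
row 2: |5| − (4) = 1
minimum over rows = 1 → strictly diagonally dominant (convergence guaranteed)

1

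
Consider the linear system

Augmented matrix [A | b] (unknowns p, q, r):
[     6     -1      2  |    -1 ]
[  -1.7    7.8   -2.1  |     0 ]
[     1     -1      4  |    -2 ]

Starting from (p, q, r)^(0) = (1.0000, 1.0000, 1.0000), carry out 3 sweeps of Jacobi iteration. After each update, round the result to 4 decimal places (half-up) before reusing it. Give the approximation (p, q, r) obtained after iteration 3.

Iteration 1:
  p = (-1 - (-1)·1.0000 - (2)·1.0000) / (6) = -0.3333
  q = (0 - (-1.7)·1.0000 - (-2.1)·1.0000) / (7.8) = 0.4872
  r = (-2 - (1)·1.0000 - (-1)·1.0000) / (4) = -0.5000
Iteration 2:
  p = (-1 - (-1)·0.4872 - (2)·-0.5000) / (6) = 0.0812
  q = (0 - (-1.7)·-0.3333 - (-2.1)·-0.5000) / (7.8) = -0.2073
  r = (-2 - (1)·-0.3333 - (-1)·0.4872) / (4) = -0.2949
Iteration 3:
  p = (-1 - (-1)·-0.2073 - (2)·-0.2949) / (6) = -0.1029
  q = (0 - (-1.7)·0.0812 - (-2.1)·-0.2949) / (7.8) = -0.0617
  r = (-2 - (1)·0.0812 - (-1)·-0.2073) / (4) = -0.5721

(-0.1029, -0.0617, -0.5721)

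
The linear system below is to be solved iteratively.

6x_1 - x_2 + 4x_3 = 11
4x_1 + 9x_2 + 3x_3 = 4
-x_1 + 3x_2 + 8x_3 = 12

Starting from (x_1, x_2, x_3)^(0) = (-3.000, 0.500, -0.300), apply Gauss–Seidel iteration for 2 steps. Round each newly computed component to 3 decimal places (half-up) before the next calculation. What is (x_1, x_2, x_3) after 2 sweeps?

(0.492, -0.412, 1.716)

Iteration 1:
  x_1 = (11 - (-1)·0.500 - (4)·-0.300) / (6) = 2.117
  x_2 = (4 - (4)·2.117 - (3)·-0.300) / (9) = -0.396
  x_3 = (12 - (-1)·2.117 - (3)·-0.396) / (8) = 1.913
Iteration 2:
  x_1 = (11 - (-1)·-0.396 - (4)·1.913) / (6) = 0.492
  x_2 = (4 - (4)·0.492 - (3)·1.913) / (9) = -0.412
  x_3 = (12 - (-1)·0.492 - (3)·-0.412) / (8) = 1.716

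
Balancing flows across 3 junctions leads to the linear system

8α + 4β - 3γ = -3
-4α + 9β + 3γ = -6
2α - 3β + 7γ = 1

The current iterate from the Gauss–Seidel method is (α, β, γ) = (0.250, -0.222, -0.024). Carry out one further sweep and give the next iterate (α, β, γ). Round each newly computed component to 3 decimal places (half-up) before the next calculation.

(-0.273, -0.780, -0.113)

One sweep:
  α = (-3 - (4)·-0.222 - (-3)·-0.024) / (8) = -0.273
  β = (-6 - (-4)·-0.273 - (3)·-0.024) / (9) = -0.780
  γ = (1 - (2)·-0.273 - (-3)·-0.780) / (7) = -0.113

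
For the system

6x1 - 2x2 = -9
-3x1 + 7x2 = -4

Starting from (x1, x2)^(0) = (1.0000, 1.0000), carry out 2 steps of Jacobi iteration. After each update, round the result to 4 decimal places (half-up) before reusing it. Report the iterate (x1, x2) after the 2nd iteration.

(-1.5476, -1.0714)

Iteration 1:
  x1 = (-9 - (-2)·1.0000) / (6) = -1.1667
  x2 = (-4 - (-3)·1.0000) / (7) = -0.1429
Iteration 2:
  x1 = (-9 - (-2)·-0.1429) / (6) = -1.5476
  x2 = (-4 - (-3)·-1.1667) / (7) = -1.0714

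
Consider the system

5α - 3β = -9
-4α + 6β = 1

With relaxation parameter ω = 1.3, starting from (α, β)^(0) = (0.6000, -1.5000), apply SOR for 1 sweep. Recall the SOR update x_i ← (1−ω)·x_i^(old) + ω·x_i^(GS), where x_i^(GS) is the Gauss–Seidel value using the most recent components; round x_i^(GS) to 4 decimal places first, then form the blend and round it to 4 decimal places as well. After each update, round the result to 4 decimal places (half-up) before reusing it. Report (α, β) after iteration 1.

(-3.6900, -2.5313)

Iteration 1:
  α: GS value = (-9 - (-3)·-1.5000) / (5) = -2.7000;  α ← (1−ω)·0.6000 + ω·-2.7000 = -3.6900
  β: GS value = (1 - (-4)·-3.6900) / (6) = -2.2933;  β ← (1−ω)·-1.5000 + ω·-2.2933 = -2.5313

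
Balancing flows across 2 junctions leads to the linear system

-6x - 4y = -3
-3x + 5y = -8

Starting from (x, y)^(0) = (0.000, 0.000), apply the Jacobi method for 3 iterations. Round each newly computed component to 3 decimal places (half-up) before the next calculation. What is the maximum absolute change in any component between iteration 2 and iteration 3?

0.640

Iteration 1:
  x = (-3 - (-4)·0.000) / (-6) = 0.500
  y = (-8 - (-3)·0.000) / (5) = -1.600
Iteration 2:
  x = (-3 - (-4)·-1.600) / (-6) = 1.567
  y = (-8 - (-3)·0.500) / (5) = -1.300
Iteration 3:
  x = (-3 - (-4)·-1.300) / (-6) = 1.367
  y = (-8 - (-3)·1.567) / (5) = -0.660
Change: (-0.200, 0.640) → max |·| = 0.640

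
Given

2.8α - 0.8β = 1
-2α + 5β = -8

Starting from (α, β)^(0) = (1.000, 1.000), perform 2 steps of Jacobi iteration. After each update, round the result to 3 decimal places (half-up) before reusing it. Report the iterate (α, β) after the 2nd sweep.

(0.014, -1.343)

Iteration 1:
  α = (1 - (-0.8)·1.000) / (2.8) = 0.643
  β = (-8 - (-2)·1.000) / (5) = -1.200
Iteration 2:
  α = (1 - (-0.8)·-1.200) / (2.8) = 0.014
  β = (-8 - (-2)·0.643) / (5) = -1.343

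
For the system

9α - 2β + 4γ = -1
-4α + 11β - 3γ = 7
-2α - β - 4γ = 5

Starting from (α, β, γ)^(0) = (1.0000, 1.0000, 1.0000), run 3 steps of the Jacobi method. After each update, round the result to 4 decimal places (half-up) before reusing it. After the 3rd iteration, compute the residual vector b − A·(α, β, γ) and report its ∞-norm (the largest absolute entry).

3.3359

Iteration 1:
  α = (-1 - (-2)·1.0000 - (4)·1.0000) / (9) = -0.3333
  β = (7 - (-4)·1.0000 - (-3)·1.0000) / (11) = 1.2727
  γ = (5 - (-2)·1.0000 - (-1)·1.0000) / (-4) = -2.0000
Iteration 2:
  α = (-1 - (-2)·1.2727 - (4)·-2.0000) / (9) = 1.0606
  β = (7 - (-4)·-0.3333 - (-3)·-2.0000) / (11) = -0.0303
  γ = (5 - (-2)·-0.3333 - (-1)·1.2727) / (-4) = -1.4015
Iteration 3:
  α = (-1 - (-2)·-0.0303 - (4)·-1.4015) / (9) = 0.5050
  β = (7 - (-4)·1.0606 - (-3)·-1.4015) / (11) = 0.6398
  γ = (5 - (-2)·1.0606 - (-1)·-0.0303) / (-4) = -1.7727
Residual b − A·x = (2.8254, -3.3359, -0.4410); ∞-norm = 3.3359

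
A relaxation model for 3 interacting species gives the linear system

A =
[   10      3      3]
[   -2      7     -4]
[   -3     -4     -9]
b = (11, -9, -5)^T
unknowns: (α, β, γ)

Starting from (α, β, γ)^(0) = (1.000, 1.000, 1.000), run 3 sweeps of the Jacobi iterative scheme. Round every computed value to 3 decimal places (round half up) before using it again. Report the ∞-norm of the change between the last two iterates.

0.686

Iteration 1:
  α = (11 - (3)·1.000 - (3)·1.000) / (10) = 0.500
  β = (-9 - (-2)·1.000 - (-4)·1.000) / (7) = -0.429
  γ = (-5 - (-3)·1.000 - (-4)·1.000) / (-9) = -0.222
Iteration 2:
  α = (11 - (3)·-0.429 - (3)·-0.222) / (10) = 1.295
  β = (-9 - (-2)·0.500 - (-4)·-0.222) / (7) = -1.270
  γ = (-5 - (-3)·0.500 - (-4)·-0.429) / (-9) = 0.580
Iteration 3:
  α = (11 - (3)·-1.270 - (3)·0.580) / (10) = 1.307
  β = (-9 - (-2)·1.295 - (-4)·0.580) / (7) = -0.584
  γ = (-5 - (-3)·1.295 - (-4)·-1.270) / (-9) = 0.688
Change: (0.012, 0.686, 0.108) → max |·| = 0.686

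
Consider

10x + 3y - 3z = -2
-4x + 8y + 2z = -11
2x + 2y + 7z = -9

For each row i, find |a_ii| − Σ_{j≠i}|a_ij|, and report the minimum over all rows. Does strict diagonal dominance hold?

2

row 1: |10| − (3+3) = 4
row 2: |8| − (4+2) = 2
row 3: |7| − (2+2) = 3
minimum over rows = 2 → strictly diagonally dominant (convergence guaranteed)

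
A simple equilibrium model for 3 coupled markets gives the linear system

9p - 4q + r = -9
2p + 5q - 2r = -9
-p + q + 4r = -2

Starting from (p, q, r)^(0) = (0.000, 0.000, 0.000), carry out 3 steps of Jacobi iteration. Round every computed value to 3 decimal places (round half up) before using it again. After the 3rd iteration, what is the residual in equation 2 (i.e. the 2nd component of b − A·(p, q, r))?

Iteration 1:
  p = (-9 - (-4)·0.000 - (1)·0.000) / (9) = -1.000
  q = (-9 - (2)·0.000 - (-2)·0.000) / (5) = -1.800
  r = (-2 - (-1)·0.000 - (1)·0.000) / (4) = -0.500
Iteration 2:
  p = (-9 - (-4)·-1.800 - (1)·-0.500) / (9) = -1.744
  q = (-9 - (2)·-1.000 - (-2)·-0.500) / (5) = -1.600
  r = (-2 - (-1)·-1.000 - (1)·-1.800) / (4) = -0.300
Iteration 3:
  p = (-9 - (-4)·-1.600 - (1)·-0.300) / (9) = -1.678
  q = (-9 - (2)·-1.744 - (-2)·-0.300) / (5) = -1.222
  r = (-2 - (-1)·-1.744 - (1)·-1.600) / (4) = -0.536
Residual b − A·x = (1.750, -0.606, -0.312)

-0.606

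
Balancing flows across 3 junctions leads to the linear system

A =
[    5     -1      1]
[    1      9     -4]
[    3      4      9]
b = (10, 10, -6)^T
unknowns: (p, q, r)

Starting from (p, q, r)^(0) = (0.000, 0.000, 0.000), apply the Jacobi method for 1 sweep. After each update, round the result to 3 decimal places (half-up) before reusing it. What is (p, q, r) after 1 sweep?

Iteration 1:
  p = (10 - (-1)·0.000 - (1)·0.000) / (5) = 2.000
  q = (10 - (1)·0.000 - (-4)·0.000) / (9) = 1.111
  r = (-6 - (3)·0.000 - (4)·0.000) / (9) = -0.667

(2.000, 1.111, -0.667)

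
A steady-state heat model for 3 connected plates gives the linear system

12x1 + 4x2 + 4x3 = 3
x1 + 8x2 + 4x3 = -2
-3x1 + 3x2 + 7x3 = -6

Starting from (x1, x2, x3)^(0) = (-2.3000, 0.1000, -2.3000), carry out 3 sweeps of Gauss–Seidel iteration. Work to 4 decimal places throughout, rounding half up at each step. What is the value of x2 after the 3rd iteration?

0.0877

Iteration 1:
  x1 = (3 - (4)·0.1000 - (4)·-2.3000) / (12) = 0.9833
  x2 = (-2 - (1)·0.9833 - (4)·-2.3000) / (8) = 0.7771
  x3 = (-6 - (-3)·0.9833 - (3)·0.7771) / (7) = -0.7688
Iteration 2:
  x1 = (3 - (4)·0.7771 - (4)·-0.7688) / (12) = 0.2472
  x2 = (-2 - (1)·0.2472 - (4)·-0.7688) / (8) = 0.1035
  x3 = (-6 - (-3)·0.2472 - (3)·0.1035) / (7) = -0.7956
Iteration 3:
  x1 = (3 - (4)·0.1035 - (4)·-0.7956) / (12) = 0.4807
  x2 = (-2 - (1)·0.4807 - (4)·-0.7956) / (8) = 0.0877
  x3 = (-6 - (-3)·0.4807 - (3)·0.0877) / (7) = -0.6887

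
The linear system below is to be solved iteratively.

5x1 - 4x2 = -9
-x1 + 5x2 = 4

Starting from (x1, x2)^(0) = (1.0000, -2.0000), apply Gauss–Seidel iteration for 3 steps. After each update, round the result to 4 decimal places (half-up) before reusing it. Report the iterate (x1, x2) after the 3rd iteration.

(-1.4326, 0.5135)

Iteration 1:
  x1 = (-9 - (-4)·-2.0000) / (5) = -3.4000
  x2 = (4 - (-1)·-3.4000) / (5) = 0.1200
Iteration 2:
  x1 = (-9 - (-4)·0.1200) / (5) = -1.7040
  x2 = (4 - (-1)·-1.7040) / (5) = 0.4592
Iteration 3:
  x1 = (-9 - (-4)·0.4592) / (5) = -1.4326
  x2 = (4 - (-1)·-1.4326) / (5) = 0.5135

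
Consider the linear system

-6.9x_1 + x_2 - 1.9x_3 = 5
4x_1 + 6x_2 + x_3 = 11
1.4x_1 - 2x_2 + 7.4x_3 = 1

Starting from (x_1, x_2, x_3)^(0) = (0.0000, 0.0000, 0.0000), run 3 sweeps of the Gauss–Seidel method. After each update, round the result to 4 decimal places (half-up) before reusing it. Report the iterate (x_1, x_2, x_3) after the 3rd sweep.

Iteration 1:
  x_1 = (5 - (1)·0.0000 - (-1.9)·0.0000) / (-6.9) = -0.7246
  x_2 = (11 - (4)·-0.7246 - (1)·0.0000) / (6) = 2.3164
  x_3 = (1 - (1.4)·-0.7246 - (-2)·2.3164) / (7.4) = 0.8983
Iteration 2:
  x_1 = (5 - (1)·2.3164 - (-1.9)·0.8983) / (-6.9) = -0.6363
  x_2 = (11 - (4)·-0.6363 - (1)·0.8983) / (6) = 2.1078
  x_3 = (1 - (1.4)·-0.6363 - (-2)·2.1078) / (7.4) = 0.8252
Iteration 3:
  x_1 = (5 - (1)·2.1078 - (-1.9)·0.8252) / (-6.9) = -0.6464
  x_2 = (11 - (4)·-0.6464 - (1)·0.8252) / (6) = 2.1267
  x_3 = (1 - (1.4)·-0.6464 - (-2)·2.1267) / (7.4) = 0.8322

(-0.6464, 2.1267, 0.8322)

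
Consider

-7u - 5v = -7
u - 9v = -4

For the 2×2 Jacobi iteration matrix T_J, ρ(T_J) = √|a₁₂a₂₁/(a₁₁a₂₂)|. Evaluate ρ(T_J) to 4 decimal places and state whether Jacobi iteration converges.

a₁₂a₂₁/(a₁₁a₂₂) = (-5)·(1) / ((-7)·(-9)) = -0.079365
ρ = √|-0.079365| = √0.079365 = 0.2817
ρ < 1, so Jacobi converges

0.2817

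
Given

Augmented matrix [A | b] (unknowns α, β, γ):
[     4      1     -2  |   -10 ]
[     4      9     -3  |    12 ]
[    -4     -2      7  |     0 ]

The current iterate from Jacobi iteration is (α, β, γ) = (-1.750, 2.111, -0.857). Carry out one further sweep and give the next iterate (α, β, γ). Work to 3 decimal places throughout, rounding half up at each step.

(-3.456, 1.825, -0.397)

One sweep:
  α = (-10 - (1)·2.111 - (-2)·-0.857) / (4) = -3.456
  β = (12 - (4)·-1.750 - (-3)·-0.857) / (9) = 1.825
  γ = (0 - (-4)·-1.750 - (-2)·2.111) / (7) = -0.397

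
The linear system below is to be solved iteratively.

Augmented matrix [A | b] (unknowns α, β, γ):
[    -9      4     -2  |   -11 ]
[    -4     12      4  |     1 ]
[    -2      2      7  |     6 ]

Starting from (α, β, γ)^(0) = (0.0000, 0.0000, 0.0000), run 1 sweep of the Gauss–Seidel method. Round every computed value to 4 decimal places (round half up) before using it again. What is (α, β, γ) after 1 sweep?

Iteration 1:
  α = (-11 - (4)·0.0000 - (-2)·0.0000) / (-9) = 1.2222
  β = (1 - (-4)·1.2222 - (4)·0.0000) / (12) = 0.4907
  γ = (6 - (-2)·1.2222 - (2)·0.4907) / (7) = 1.0661

(1.2222, 0.4907, 1.0661)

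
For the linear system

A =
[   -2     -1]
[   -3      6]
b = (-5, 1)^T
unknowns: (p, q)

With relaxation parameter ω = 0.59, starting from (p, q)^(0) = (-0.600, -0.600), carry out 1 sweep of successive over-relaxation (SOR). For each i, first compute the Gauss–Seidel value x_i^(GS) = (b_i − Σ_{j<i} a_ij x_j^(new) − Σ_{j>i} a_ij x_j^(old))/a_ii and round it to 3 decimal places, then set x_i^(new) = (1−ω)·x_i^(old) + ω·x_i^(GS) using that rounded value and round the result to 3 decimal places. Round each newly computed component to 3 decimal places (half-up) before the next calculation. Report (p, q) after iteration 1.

Iteration 1:
  p: GS value = (-5 - (-1)·-0.600) / (-2) = 2.800;  p ← (1−ω)·-0.600 + ω·2.800 = 1.406
  q: GS value = (1 - (-3)·1.406) / (6) = 0.870;  q ← (1−ω)·-0.600 + ω·0.870 = 0.267

(1.406, 0.267)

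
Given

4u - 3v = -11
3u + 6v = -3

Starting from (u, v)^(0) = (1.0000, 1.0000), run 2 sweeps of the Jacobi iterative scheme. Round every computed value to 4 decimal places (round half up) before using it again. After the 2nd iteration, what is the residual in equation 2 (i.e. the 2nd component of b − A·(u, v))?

4.5000

Iteration 1:
  u = (-11 - (-3)·1.0000) / (4) = -2.0000
  v = (-3 - (3)·1.0000) / (6) = -1.0000
Iteration 2:
  u = (-11 - (-3)·-1.0000) / (4) = -3.5000
  v = (-3 - (3)·-2.0000) / (6) = 0.5000
Residual b − A·x = (4.5000, 4.5000)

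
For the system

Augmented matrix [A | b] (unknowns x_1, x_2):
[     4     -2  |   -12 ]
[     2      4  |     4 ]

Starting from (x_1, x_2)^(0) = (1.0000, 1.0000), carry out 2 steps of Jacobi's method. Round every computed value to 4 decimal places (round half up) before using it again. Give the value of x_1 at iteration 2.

-2.7500

Iteration 1:
  x_1 = (-12 - (-2)·1.0000) / (4) = -2.5000
  x_2 = (4 - (2)·1.0000) / (4) = 0.5000
Iteration 2:
  x_1 = (-12 - (-2)·0.5000) / (4) = -2.7500
  x_2 = (4 - (2)·-2.5000) / (4) = 2.2500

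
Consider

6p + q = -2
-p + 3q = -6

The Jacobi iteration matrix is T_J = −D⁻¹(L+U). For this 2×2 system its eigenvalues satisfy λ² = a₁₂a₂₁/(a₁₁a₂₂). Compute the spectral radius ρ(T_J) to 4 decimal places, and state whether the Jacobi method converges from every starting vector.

a₁₂a₂₁/(a₁₁a₂₂) = (1)·(-1) / ((6)·(3)) = -0.055556
ρ = √|-0.055556| = √0.055556 = 0.2357
ρ < 1, so Jacobi converges

0.2357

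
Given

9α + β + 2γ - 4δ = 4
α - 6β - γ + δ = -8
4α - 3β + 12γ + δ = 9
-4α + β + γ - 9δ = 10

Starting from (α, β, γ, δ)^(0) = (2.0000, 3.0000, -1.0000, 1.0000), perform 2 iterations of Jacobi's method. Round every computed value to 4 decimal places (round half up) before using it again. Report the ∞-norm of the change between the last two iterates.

Iteration 1:
  α = (4 - (1)·3.0000 - (2)·-1.0000 - (-4)·1.0000) / (9) = 0.7778
  β = (-8 - (1)·2.0000 - (-1)·-1.0000 - (1)·1.0000) / (-6) = 2.0000
  γ = (9 - (4)·2.0000 - (-3)·3.0000 - (1)·1.0000) / (12) = 0.7500
  δ = (10 - (-4)·2.0000 - (1)·3.0000 - (1)·-1.0000) / (-9) = -1.7778
Iteration 2:
  α = (4 - (1)·2.0000 - (2)·0.7500 - (-4)·-1.7778) / (9) = -0.7346
  β = (-8 - (1)·0.7778 - (-1)·0.7500 - (1)·-1.7778) / (-6) = 1.0417
  γ = (9 - (4)·0.7778 - (-3)·2.0000 - (1)·-1.7778) / (12) = 1.1389
  δ = (10 - (-4)·0.7778 - (1)·2.0000 - (1)·0.7500) / (-9) = -1.1512
Change: (-1.5124, -0.9583, 0.3889, 0.6266) → max |·| = 1.5124

1.5124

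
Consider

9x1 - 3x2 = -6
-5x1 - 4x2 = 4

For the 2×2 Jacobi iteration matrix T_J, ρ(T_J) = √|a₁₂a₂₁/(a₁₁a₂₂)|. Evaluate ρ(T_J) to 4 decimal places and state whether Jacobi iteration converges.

a₁₂a₂₁/(a₁₁a₂₂) = (-3)·(-5) / ((9)·(-4)) = -0.416667
ρ = √|-0.416667| = √0.416667 = 0.6455
ρ < 1, so Jacobi converges

0.6455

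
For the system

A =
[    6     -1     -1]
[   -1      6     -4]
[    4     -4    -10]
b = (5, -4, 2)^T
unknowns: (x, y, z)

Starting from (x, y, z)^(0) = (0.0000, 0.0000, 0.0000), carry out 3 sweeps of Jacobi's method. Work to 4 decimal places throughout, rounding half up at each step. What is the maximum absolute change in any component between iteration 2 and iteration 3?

0.3759

Iteration 1:
  x = (5 - (-1)·0.0000 - (-1)·0.0000) / (6) = 0.8333
  y = (-4 - (-1)·0.0000 - (-4)·0.0000) / (6) = -0.6667
  z = (2 - (4)·0.0000 - (-4)·0.0000) / (-10) = -0.2000
Iteration 2:
  x = (5 - (-1)·-0.6667 - (-1)·-0.2000) / (6) = 0.6889
  y = (-4 - (-1)·0.8333 - (-4)·-0.2000) / (6) = -0.6611
  z = (2 - (4)·0.8333 - (-4)·-0.6667) / (-10) = 0.4000
Iteration 3:
  x = (5 - (-1)·-0.6611 - (-1)·0.4000) / (6) = 0.7898
  y = (-4 - (-1)·0.6889 - (-4)·0.4000) / (6) = -0.2852
  z = (2 - (4)·0.6889 - (-4)·-0.6611) / (-10) = 0.3400
Change: (0.1009, 0.3759, -0.0600) → max |·| = 0.3759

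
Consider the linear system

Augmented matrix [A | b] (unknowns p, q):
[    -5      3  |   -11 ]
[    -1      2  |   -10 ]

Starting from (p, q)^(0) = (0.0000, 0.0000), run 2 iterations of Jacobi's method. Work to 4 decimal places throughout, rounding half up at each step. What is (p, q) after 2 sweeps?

Iteration 1:
  p = (-11 - (3)·0.0000) / (-5) = 2.2000
  q = (-10 - (-1)·0.0000) / (2) = -5.0000
Iteration 2:
  p = (-11 - (3)·-5.0000) / (-5) = -0.8000
  q = (-10 - (-1)·2.2000) / (2) = -3.9000

(-0.8000, -3.9000)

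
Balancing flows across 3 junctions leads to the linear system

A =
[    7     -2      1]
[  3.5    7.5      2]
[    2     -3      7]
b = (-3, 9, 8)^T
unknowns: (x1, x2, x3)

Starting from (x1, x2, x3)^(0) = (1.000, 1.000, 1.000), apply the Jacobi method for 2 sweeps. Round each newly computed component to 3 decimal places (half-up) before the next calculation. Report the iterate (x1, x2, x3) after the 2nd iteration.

(-0.479, 0.991, 1.425)

Iteration 1:
  x1 = (-3 - (-2)·1.000 - (1)·1.000) / (7) = -0.286
  x2 = (9 - (3.5)·1.000 - (2)·1.000) / (7.5) = 0.467
  x3 = (8 - (2)·1.000 - (-3)·1.000) / (7) = 1.286
Iteration 2:
  x1 = (-3 - (-2)·0.467 - (1)·1.286) / (7) = -0.479
  x2 = (9 - (3.5)·-0.286 - (2)·1.286) / (7.5) = 0.991
  x3 = (8 - (2)·-0.286 - (-3)·0.467) / (7) = 1.425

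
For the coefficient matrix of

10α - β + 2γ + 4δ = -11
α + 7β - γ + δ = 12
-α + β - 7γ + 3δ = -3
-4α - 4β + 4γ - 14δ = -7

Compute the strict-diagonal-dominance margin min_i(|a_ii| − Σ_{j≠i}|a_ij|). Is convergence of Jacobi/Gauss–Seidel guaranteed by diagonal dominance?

row 1: |10| − (1+2+4) = 3
row 2: |7| − (1+1+1) = 4
row 3: |-7| − (1+1+3) = 2
row 4: |-14| − (4+4+4) = 2
minimum over rows = 2 → strictly diagonally dominant (convergence guaranteed)

2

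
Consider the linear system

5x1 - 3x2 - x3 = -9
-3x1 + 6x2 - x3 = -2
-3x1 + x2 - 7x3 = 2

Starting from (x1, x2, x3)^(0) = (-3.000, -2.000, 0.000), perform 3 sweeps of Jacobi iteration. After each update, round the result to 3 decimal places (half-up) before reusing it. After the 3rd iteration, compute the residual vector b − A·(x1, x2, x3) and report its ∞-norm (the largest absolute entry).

0.289

Iteration 1:
  x1 = (-9 - (-3)·-2.000 - (-1)·0.000) / (5) = -3.000
  x2 = (-2 - (-3)·-3.000 - (-1)·0.000) / (6) = -1.833
  x3 = (2 - (-3)·-3.000 - (1)·-2.000) / (-7) = 0.714
Iteration 2:
  x1 = (-9 - (-3)·-1.833 - (-1)·0.714) / (5) = -2.757
  x2 = (-2 - (-3)·-3.000 - (-1)·0.714) / (6) = -1.714
  x3 = (2 - (-3)·-3.000 - (1)·-1.833) / (-7) = 0.738
Iteration 3:
  x1 = (-9 - (-3)·-1.714 - (-1)·0.738) / (5) = -2.681
  x2 = (-2 - (-3)·-2.757 - (-1)·0.738) / (6) = -1.589
  x3 = (2 - (-3)·-2.757 - (1)·-1.714) / (-7) = 0.651
Residual b − A·x = (0.289, 0.142, 0.103); ∞-norm = 0.289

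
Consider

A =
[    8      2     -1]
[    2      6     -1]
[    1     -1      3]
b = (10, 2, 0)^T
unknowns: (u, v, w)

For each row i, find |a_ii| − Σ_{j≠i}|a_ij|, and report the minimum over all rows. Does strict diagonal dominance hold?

1

row 1: |8| − (2+1) = 5
row 2: |6| − (2+1) = 3
row 3: |3| − (1+1) = 1
minimum over rows = 1 → strictly diagonally dominant (convergence guaranteed)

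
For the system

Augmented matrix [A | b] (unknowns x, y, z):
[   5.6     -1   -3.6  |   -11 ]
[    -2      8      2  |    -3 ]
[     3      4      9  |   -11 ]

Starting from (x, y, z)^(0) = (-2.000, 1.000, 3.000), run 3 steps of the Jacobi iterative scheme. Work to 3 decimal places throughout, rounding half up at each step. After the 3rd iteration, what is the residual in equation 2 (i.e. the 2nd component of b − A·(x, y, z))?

0.466

Iteration 1:
  x = (-11 - (-1)·1.000 - (-3.6)·3.000) / (5.6) = 0.143
  y = (-3 - (-2)·-2.000 - (2)·3.000) / (8) = -1.625
  z = (-11 - (3)·-2.000 - (4)·1.000) / (9) = -1.000
Iteration 2:
  x = (-11 - (-1)·-1.625 - (-3.6)·-1.000) / (5.6) = -2.897
  y = (-3 - (-2)·0.143 - (2)·-1.000) / (8) = -0.089
  z = (-11 - (3)·0.143 - (4)·-1.625) / (9) = -0.548
Iteration 3:
  x = (-11 - (-1)·-0.089 - (-3.6)·-0.548) / (5.6) = -2.332
  y = (-3 - (-2)·-2.897 - (2)·-0.548) / (8) = -0.962
  z = (-11 - (3)·-2.897 - (4)·-0.089) / (9) = -0.217
Residual b − A·x = (0.316, 0.466, 1.797)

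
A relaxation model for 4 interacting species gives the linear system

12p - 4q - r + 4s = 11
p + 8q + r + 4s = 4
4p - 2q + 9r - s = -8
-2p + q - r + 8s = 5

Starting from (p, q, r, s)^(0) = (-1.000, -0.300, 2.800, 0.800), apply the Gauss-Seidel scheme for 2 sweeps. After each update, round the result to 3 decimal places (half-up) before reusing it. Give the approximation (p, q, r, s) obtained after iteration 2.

(0.462, 0.240, -0.962, 0.590)

Iteration 1:
  p = (11 - (-4)·-0.300 - (-1)·2.800 - (4)·0.800) / (12) = 0.783
  q = (4 - (1)·0.783 - (1)·2.800 - (4)·0.800) / (8) = -0.348
  r = (-8 - (4)·0.783 - (-2)·-0.348 - (-1)·0.800) / (9) = -1.225
  s = (5 - (-2)·0.783 - (1)·-0.348 - (-1)·-1.225) / (8) = 0.711
Iteration 2:
  p = (11 - (-4)·-0.348 - (-1)·-1.225 - (4)·0.711) / (12) = 0.462
  q = (4 - (1)·0.462 - (1)·-1.225 - (4)·0.711) / (8) = 0.240
  r = (-8 - (4)·0.462 - (-2)·0.240 - (-1)·0.711) / (9) = -0.962
  s = (5 - (-2)·0.462 - (1)·0.240 - (-1)·-0.962) / (8) = 0.590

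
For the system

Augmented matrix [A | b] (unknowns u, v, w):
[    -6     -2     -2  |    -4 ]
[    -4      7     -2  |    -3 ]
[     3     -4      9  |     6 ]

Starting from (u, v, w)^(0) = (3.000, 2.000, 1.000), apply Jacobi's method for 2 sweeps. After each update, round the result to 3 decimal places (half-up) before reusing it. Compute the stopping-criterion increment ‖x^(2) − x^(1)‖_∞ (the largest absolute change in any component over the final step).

2.031

Iteration 1:
  u = (-4 - (-2)·2.000 - (-2)·1.000) / (-6) = -0.333
  v = (-3 - (-4)·3.000 - (-2)·1.000) / (7) = 1.571
  w = (6 - (3)·3.000 - (-4)·2.000) / (9) = 0.556
Iteration 2:
  u = (-4 - (-2)·1.571 - (-2)·0.556) / (-6) = -0.042
  v = (-3 - (-4)·-0.333 - (-2)·0.556) / (7) = -0.460
  w = (6 - (3)·-0.333 - (-4)·1.571) / (9) = 1.476
Change: (0.291, -2.031, 0.920) → max |·| = 2.031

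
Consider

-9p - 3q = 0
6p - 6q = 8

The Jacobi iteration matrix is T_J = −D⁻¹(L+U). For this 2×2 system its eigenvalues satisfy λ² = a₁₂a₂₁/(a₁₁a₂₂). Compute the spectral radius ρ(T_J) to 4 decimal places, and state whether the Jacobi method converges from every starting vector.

a₁₂a₂₁/(a₁₁a₂₂) = (-3)·(6) / ((-9)·(-6)) = -0.333333
ρ = √|-0.333333| = √0.333333 = 0.5774
ρ < 1, so Jacobi converges

0.5774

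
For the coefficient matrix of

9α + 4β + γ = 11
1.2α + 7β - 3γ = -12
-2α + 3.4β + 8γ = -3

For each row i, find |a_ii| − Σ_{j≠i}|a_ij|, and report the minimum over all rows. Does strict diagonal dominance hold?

2.6

row 1: |9| − (4+1) = 4
row 2: |7| − (1.2+3) = 2.8
row 3: |8| − (2+3.4) = 2.6
minimum over rows = 2.6 → strictly diagonally dominant (convergence guaranteed)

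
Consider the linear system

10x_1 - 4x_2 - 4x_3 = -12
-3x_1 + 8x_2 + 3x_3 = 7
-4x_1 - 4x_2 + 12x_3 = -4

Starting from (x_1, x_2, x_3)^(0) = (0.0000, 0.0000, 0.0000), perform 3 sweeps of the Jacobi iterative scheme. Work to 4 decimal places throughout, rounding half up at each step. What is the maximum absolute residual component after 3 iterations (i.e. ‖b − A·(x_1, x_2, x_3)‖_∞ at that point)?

0.4119

Iteration 1:
  x_1 = (-12 - (-4)·0.0000 - (-4)·0.0000) / (10) = -1.2000
  x_2 = (7 - (-3)·0.0000 - (3)·0.0000) / (8) = 0.8750
  x_3 = (-4 - (-4)·0.0000 - (-4)·0.0000) / (12) = -0.3333
Iteration 2:
  x_1 = (-12 - (-4)·0.8750 - (-4)·-0.3333) / (10) = -0.9833
  x_2 = (7 - (-3)·-1.2000 - (3)·-0.3333) / (8) = 0.5500
  x_3 = (-4 - (-4)·-1.2000 - (-4)·0.8750) / (12) = -0.4417
Iteration 3:
  x_1 = (-12 - (-4)·0.5500 - (-4)·-0.4417) / (10) = -1.1567
  x_2 = (7 - (-3)·-0.9833 - (3)·-0.4417) / (8) = 0.6719
  x_3 = (-4 - (-4)·-0.9833 - (-4)·0.5500) / (12) = -0.4778
Residual b − A·x = (0.3434, -0.4119, -0.2056); ∞-norm = 0.4119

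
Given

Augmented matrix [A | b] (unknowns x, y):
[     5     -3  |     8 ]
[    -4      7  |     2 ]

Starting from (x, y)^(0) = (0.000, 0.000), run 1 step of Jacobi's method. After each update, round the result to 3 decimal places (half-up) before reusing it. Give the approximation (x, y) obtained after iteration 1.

Iteration 1:
  x = (8 - (-3)·0.000) / (5) = 1.600
  y = (2 - (-4)·0.000) / (7) = 0.286

(1.600, 0.286)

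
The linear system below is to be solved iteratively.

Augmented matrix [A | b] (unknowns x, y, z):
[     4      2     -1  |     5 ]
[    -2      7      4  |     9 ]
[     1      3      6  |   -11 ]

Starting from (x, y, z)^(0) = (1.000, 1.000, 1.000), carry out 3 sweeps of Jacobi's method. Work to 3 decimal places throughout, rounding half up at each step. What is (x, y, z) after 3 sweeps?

(-0.875, 2.750, -3.354)

Iteration 1:
  x = (5 - (2)·1.000 - (-1)·1.000) / (4) = 1.000
  y = (9 - (-2)·1.000 - (4)·1.000) / (7) = 1.000
  z = (-11 - (1)·1.000 - (3)·1.000) / (6) = -2.500
Iteration 2:
  x = (5 - (2)·1.000 - (-1)·-2.500) / (4) = 0.125
  y = (9 - (-2)·1.000 - (4)·-2.500) / (7) = 3.000
  z = (-11 - (1)·1.000 - (3)·1.000) / (6) = -2.500
Iteration 3:
  x = (5 - (2)·3.000 - (-1)·-2.500) / (4) = -0.875
  y = (9 - (-2)·0.125 - (4)·-2.500) / (7) = 2.750
  z = (-11 - (1)·0.125 - (3)·3.000) / (6) = -3.354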